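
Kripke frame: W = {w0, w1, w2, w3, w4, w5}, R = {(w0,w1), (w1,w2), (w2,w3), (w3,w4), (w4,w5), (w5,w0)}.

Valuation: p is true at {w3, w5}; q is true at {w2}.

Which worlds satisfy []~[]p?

{w0, w2, w4, w5}

w0: successors {w1}; ~[]p there: w1:T. ✓
w1: successors {w2}; ~[]p there: w2:F. ✗
w2: successors {w3}; ~[]p there: w3:T. ✓
w3: successors {w4}; ~[]p there: w4:F. ✗
w4: successors {w5}; ~[]p there: w5:T. ✓
w5: successors {w0}; ~[]p there: w0:T. ✓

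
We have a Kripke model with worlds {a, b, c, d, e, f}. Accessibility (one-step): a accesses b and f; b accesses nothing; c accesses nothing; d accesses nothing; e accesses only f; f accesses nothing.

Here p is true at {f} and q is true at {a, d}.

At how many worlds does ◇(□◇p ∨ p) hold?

2

a: successors {b, f}; □◇p ∨ p there: b:T, f:T. ✓
b: no successors, so ◇(□◇p ∨ p) fails. ✗
c: no successors, so ◇(□◇p ∨ p) fails. ✗
d: no successors, so ◇(□◇p ∨ p) fails. ✗
e: successors {f}; □◇p ∨ p there: f:T. ✓
f: no successors, so ◇(□◇p ∨ p) fails. ✗
Satisfying worlds: {a, e}.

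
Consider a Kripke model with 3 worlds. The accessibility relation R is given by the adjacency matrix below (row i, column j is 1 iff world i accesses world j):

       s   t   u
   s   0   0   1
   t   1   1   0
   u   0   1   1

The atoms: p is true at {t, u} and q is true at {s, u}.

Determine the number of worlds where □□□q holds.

s: successors {u}; □□q there: u:F. ✗
t: successors {s, t}; □□q there: s:F, t:F. ✗
u: successors {t, u}; □□q there: t:F, u:F. ✗
Satisfying worlds: ∅.

0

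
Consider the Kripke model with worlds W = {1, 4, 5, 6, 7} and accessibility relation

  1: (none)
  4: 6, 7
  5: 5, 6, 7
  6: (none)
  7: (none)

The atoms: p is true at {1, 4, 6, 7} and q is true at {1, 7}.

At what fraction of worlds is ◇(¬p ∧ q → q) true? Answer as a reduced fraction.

1: no successors, so ◇(¬p ∧ q → q) fails. ✗
4: successors {6, 7}; ¬p ∧ q → q there: 6:T, 7:T. ✓
5: successors {5, 6, 7}; ¬p ∧ q → q there: 5:T, 6:T, 7:T. ✓
6: no successors, so ◇(¬p ∧ q → q) fails. ✗
7: no successors, so ◇(¬p ∧ q → q) fails. ✗
That's 2 of 5 worlds, so 2/5.

2/5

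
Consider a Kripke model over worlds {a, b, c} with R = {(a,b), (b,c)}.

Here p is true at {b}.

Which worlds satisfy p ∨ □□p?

a: p is F, □□p is F. ✗
b: p is T, □□p is T. ✓
c: p is F, □□p is T. ✓

{b, c}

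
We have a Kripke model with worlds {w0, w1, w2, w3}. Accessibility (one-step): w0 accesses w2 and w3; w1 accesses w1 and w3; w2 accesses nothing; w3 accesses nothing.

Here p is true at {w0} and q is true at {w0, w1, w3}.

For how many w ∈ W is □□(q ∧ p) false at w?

w0: successors {w2, w3}; □(q ∧ p) there: w2:T, w3:T. ✓
w1: successors {w1, w3}; □(q ∧ p) there: w1:F, w3:T. ✗
w2: no successors, so □□(q ∧ p) holds vacuously. ✓
w3: no successors, so □□(q ∧ p) holds vacuously. ✓
Satisfying worlds: {w0, w2, w3}.
So □□(q ∧ p) fails at the other 1 world.

1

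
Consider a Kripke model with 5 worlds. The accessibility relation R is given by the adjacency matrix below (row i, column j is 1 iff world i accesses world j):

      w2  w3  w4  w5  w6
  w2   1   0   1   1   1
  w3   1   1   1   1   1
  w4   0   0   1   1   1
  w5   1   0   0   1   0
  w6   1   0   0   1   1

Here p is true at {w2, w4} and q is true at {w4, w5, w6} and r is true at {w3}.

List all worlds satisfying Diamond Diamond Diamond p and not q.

w2: Diamond Diamond Diamond p is T, not q is T. ✓
w3: Diamond Diamond Diamond p is T, not q is T. ✓
w4: Diamond Diamond Diamond p is T, not q is F. ✗
w5: Diamond Diamond Diamond p is T, not q is F. ✗
w6: Diamond Diamond Diamond p is T, not q is F. ✗

{w2, w3}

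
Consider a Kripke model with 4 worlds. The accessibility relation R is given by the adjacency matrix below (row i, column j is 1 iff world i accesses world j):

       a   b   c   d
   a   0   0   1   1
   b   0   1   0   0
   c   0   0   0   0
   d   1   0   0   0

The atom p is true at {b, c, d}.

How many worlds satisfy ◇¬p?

a: successors {c, d}; ¬p there: c:F, d:F. ✗
b: successors {b}; ¬p there: b:F. ✗
c: no successors, so ◇¬p fails. ✗
d: successors {a}; ¬p there: a:T. ✓
Satisfying worlds: {d}.

1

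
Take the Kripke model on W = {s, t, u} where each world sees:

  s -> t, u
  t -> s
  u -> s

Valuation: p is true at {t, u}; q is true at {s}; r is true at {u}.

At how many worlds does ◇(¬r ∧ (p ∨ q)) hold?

s: successors {t, u}; ¬r ∧ (p ∨ q) there: t:T, u:F. ✓
t: successors {s}; ¬r ∧ (p ∨ q) there: s:T. ✓
u: successors {s}; ¬r ∧ (p ∨ q) there: s:T. ✓
Satisfying worlds: {s, t, u}.

3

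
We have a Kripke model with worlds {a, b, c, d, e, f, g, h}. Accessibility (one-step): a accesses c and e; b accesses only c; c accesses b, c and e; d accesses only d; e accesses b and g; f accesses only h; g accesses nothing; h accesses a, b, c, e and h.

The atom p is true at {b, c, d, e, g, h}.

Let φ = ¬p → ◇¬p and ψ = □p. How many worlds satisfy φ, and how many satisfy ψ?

For ¬p → ◇¬p:
a: ¬p is T, ◇¬p is F. ✗
b: ¬p is F, ◇¬p is F. ✓
c: ¬p is F, ◇¬p is F. ✓
d: ¬p is F, ◇¬p is F. ✓
e: ¬p is F, ◇¬p is F. ✓
f: ¬p is T, ◇¬p is F. ✗
g: ¬p is F, ◇¬p is F. ✓
h: ¬p is F, ◇¬p is T. ✓
— 6 worlds.
For □p:
a: successors {c, e}; p there: c:T, e:T. ✓
b: successors {c}; p there: c:T. ✓
c: successors {b, c, e}; p there: b:T, c:T, e:T. ✓
d: successors {d}; p there: d:T. ✓
e: successors {b, g}; p there: b:T, g:T. ✓
f: successors {h}; p there: h:T. ✓
g: no successors, so □p holds vacuously. ✓
h: successors {a, b, c, e, h}; p there: a:F, b:T, c:T, e:T, h:T. ✗
— 7 worlds.

6 and 7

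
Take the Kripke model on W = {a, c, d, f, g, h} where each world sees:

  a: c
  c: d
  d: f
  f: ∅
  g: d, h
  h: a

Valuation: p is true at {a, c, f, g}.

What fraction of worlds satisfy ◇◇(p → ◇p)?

a: successors {c}; ◇(p → ◇p) there: c:T. ✓
c: successors {d}; ◇(p → ◇p) there: d:F. ✗
d: successors {f}; ◇(p → ◇p) there: f:F. ✗
f: no successors, so ◇◇(p → ◇p) fails. ✗
g: successors {d, h}; ◇(p → ◇p) there: d:F, h:T. ✓
h: successors {a}; ◇(p → ◇p) there: a:F. ✗
That's 2 of 6 worlds, so 2/6 = 1/3.

1/3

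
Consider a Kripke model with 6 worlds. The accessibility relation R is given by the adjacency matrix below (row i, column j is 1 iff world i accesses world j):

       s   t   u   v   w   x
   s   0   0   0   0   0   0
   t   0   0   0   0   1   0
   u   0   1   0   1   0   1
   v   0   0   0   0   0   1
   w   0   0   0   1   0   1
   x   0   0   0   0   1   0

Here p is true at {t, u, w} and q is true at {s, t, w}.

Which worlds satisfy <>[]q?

s: no successors, so <>[]q fails. ✗
t: successors {w}; []q there: w:F. ✗
u: successors {t, v, x}; []q there: t:T, v:F, x:T. ✓
v: successors {x}; []q there: x:T. ✓
w: successors {v, x}; []q there: v:F, x:T. ✓
x: successors {w}; []q there: w:F. ✗

{u, v, w}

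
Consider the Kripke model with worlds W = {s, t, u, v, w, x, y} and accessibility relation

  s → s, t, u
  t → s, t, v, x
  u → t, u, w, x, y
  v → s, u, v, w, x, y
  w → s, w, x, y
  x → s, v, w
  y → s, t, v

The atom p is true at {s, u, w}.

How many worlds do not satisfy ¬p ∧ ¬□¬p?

3

s: ¬p is F, ¬□¬p is T. ✗
t: ¬p is T, ¬□¬p is T. ✓
u: ¬p is F, ¬□¬p is T. ✗
v: ¬p is T, ¬□¬p is T. ✓
w: ¬p is F, ¬□¬p is T. ✗
x: ¬p is T, ¬□¬p is T. ✓
y: ¬p is T, ¬□¬p is T. ✓
Satisfying worlds: {t, v, x, y}.
So ¬p ∧ ¬□¬p fails at the other 3 worlds.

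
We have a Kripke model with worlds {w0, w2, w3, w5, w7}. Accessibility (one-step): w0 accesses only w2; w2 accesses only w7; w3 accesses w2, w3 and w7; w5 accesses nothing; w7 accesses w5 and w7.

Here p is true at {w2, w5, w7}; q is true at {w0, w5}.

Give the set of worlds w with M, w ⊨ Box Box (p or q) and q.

w0: Box Box (p or q) is T, q is T. ✓
w2: Box Box (p or q) is T, q is F. ✗
w3: Box Box (p or q) is F, q is F. ✗
w5: Box Box (p or q) is T, q is T. ✓
w7: Box Box (p or q) is T, q is F. ✗

{w0, w5}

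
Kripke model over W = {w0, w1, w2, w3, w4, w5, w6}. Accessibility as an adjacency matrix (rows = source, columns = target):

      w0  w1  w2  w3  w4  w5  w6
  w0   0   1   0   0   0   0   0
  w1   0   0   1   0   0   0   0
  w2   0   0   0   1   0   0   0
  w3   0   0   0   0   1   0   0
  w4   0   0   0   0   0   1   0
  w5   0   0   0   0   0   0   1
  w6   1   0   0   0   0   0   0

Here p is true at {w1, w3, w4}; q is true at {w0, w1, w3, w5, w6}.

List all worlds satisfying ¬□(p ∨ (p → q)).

∅

w0: □(p ∨ (p → q)) is T. ✗
w1: □(p ∨ (p → q)) is T. ✗
w2: □(p ∨ (p → q)) is T. ✗
w3: □(p ∨ (p → q)) is T. ✗
w4: □(p ∨ (p → q)) is T. ✗
w5: □(p ∨ (p → q)) is T. ✗
w6: □(p ∨ (p → q)) is T. ✗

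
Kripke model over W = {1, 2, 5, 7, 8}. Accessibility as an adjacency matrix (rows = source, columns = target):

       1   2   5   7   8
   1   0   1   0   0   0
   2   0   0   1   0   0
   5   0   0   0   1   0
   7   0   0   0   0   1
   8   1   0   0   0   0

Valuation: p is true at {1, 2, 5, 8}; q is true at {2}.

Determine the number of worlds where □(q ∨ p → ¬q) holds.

1: successors {2}; q ∨ p → ¬q there: 2:F. ✗
2: successors {5}; q ∨ p → ¬q there: 5:T. ✓
5: successors {7}; q ∨ p → ¬q there: 7:T. ✓
7: successors {8}; q ∨ p → ¬q there: 8:T. ✓
8: successors {1}; q ∨ p → ¬q there: 1:T. ✓
Satisfying worlds: {2, 5, 7, 8}.

4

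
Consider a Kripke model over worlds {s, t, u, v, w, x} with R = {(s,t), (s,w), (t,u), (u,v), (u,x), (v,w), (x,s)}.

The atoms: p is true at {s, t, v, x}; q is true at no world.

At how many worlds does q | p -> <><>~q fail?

s: q | p is T, <><>~q is T. ✓
t: q | p is T, <><>~q is T. ✓
u: q | p is F, <><>~q is T. ✓
v: q | p is T, <><>~q is F. ✗
w: q | p is F, <><>~q is F. ✓
x: q | p is T, <><>~q is T. ✓
Satisfying worlds: {s, t, u, w, x}.
So q | p -> <><>~q fails at the other 1 world.

1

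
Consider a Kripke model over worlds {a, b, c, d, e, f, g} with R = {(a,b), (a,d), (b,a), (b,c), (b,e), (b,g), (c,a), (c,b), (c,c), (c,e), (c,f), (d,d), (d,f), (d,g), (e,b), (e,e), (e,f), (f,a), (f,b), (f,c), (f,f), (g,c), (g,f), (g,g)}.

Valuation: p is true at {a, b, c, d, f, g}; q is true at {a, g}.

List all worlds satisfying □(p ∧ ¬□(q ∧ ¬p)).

a: successors {b, d}; p ∧ ¬□(q ∧ ¬p) there: b:T, d:T. ✓
b: successors {a, c, e, g}; p ∧ ¬□(q ∧ ¬p) there: a:T, c:T, e:F, g:T. ✗
c: successors {a, b, c, e, f}; p ∧ ¬□(q ∧ ¬p) there: a:T, b:T, c:T, e:F, f:T. ✗
d: successors {d, f, g}; p ∧ ¬□(q ∧ ¬p) there: d:T, f:T, g:T. ✓
e: successors {b, e, f}; p ∧ ¬□(q ∧ ¬p) there: b:T, e:F, f:T. ✗
f: successors {a, b, c, f}; p ∧ ¬□(q ∧ ¬p) there: a:T, b:T, c:T, f:T. ✓
g: successors {c, f, g}; p ∧ ¬□(q ∧ ¬p) there: c:T, f:T, g:T. ✓

{a, d, f, g}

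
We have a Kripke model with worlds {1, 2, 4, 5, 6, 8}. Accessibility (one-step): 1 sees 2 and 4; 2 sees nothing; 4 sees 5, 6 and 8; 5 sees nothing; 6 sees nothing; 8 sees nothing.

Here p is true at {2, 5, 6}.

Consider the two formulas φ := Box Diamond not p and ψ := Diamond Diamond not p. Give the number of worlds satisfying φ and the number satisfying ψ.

4 and 1

For Box Diamond not p:
1: successors {2, 4}; Diamond not p there: 2:F, 4:T. ✗
2: no successors, so Box Diamond not p holds vacuously. ✓
4: successors {5, 6, 8}; Diamond not p there: 5:F, 6:F, 8:F. ✗
5: no successors, so Box Diamond not p holds vacuously. ✓
6: no successors, so Box Diamond not p holds vacuously. ✓
8: no successors, so Box Diamond not p holds vacuously. ✓
— 4 worlds.
For Diamond Diamond not p:
1: successors {2, 4}; Diamond not p there: 2:F, 4:T. ✓
2: no successors, so Diamond Diamond not p fails. ✗
4: successors {5, 6, 8}; Diamond not p there: 5:F, 6:F, 8:F. ✗
5: no successors, so Diamond Diamond not p fails. ✗
6: no successors, so Diamond Diamond not p fails. ✗
8: no successors, so Diamond Diamond not p fails. ✗
— 1 world.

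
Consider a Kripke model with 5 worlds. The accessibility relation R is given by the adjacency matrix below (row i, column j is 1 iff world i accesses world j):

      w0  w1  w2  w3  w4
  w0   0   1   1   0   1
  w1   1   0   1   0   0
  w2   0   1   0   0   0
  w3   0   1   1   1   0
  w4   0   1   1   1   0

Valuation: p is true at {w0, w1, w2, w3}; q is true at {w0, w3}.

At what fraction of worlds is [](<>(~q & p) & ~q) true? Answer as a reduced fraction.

w0: successors {w1, w2, w4}; <>(~q & p) & ~q there: w1:T, w2:T, w4:T. ✓
w1: successors {w0, w2}; <>(~q & p) & ~q there: w0:F, w2:T. ✗
w2: successors {w1}; <>(~q & p) & ~q there: w1:T. ✓
w3: successors {w1, w2, w3}; <>(~q & p) & ~q there: w1:T, w2:T, w3:F. ✗
w4: successors {w1, w2, w3}; <>(~q & p) & ~q there: w1:T, w2:T, w3:F. ✗
That's 2 of 5 worlds, so 2/5.

2/5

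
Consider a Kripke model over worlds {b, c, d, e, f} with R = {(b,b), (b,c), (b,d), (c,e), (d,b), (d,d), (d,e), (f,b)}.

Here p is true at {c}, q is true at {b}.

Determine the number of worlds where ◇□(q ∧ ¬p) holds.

2

b: successors {b, c, d}; □(q ∧ ¬p) there: b:F, c:F, d:F. ✗
c: successors {e}; □(q ∧ ¬p) there: e:T. ✓
d: successors {b, d, e}; □(q ∧ ¬p) there: b:F, d:F, e:T. ✓
e: no successors, so ◇□(q ∧ ¬p) fails. ✗
f: successors {b}; □(q ∧ ¬p) there: b:F. ✗
Satisfying worlds: {c, d}.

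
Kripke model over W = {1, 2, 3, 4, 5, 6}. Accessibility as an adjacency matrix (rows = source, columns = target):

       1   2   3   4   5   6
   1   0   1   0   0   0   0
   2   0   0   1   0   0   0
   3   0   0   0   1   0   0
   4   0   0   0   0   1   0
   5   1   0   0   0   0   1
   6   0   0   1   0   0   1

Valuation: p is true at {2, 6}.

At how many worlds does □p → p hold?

1: □p is T, p is F. ✗
2: □p is F, p is T. ✓
3: □p is F, p is F. ✓
4: □p is F, p is F. ✓
5: □p is F, p is F. ✓
6: □p is F, p is T. ✓
Satisfying worlds: {2, 3, 4, 5, 6}.

5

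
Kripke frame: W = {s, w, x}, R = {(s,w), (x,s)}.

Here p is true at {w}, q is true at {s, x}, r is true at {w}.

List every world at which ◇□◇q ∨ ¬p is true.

{s, x}

s: ◇□◇q is T, ¬p is T. ✓
w: ◇□◇q is F, ¬p is F. ✗
x: ◇□◇q is F, ¬p is T. ✓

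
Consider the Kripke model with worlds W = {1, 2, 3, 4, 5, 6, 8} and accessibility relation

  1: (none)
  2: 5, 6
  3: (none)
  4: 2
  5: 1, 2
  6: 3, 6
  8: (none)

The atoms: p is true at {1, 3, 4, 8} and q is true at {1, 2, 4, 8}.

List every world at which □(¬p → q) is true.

1: no successors, so □(¬p → q) holds vacuously. ✓
2: successors {5, 6}; ¬p → q there: 5:F, 6:F. ✗
3: no successors, so □(¬p → q) holds vacuously. ✓
4: successors {2}; ¬p → q there: 2:T. ✓
5: successors {1, 2}; ¬p → q there: 1:T, 2:T. ✓
6: successors {3, 6}; ¬p → q there: 3:T, 6:F. ✗
8: no successors, so □(¬p → q) holds vacuously. ✓

{1, 3, 4, 5, 8}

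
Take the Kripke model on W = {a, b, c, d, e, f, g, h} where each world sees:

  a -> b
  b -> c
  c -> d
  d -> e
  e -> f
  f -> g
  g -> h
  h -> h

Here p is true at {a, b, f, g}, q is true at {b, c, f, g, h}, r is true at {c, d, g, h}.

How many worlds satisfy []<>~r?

2

a: successors {b}; <>~r there: b:F. ✗
b: successors {c}; <>~r there: c:F. ✗
c: successors {d}; <>~r there: d:T. ✓
d: successors {e}; <>~r there: e:T. ✓
e: successors {f}; <>~r there: f:F. ✗
f: successors {g}; <>~r there: g:F. ✗
g: successors {h}; <>~r there: h:F. ✗
h: successors {h}; <>~r there: h:F. ✗
Satisfying worlds: {c, d}.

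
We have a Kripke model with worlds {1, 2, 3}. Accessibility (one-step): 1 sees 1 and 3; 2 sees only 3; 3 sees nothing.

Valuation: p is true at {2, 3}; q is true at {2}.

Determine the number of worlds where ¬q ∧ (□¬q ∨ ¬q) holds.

2

1: ¬q is T, □¬q ∨ ¬q is T. ✓
2: ¬q is F, □¬q ∨ ¬q is T. ✗
3: ¬q is T, □¬q ∨ ¬q is T. ✓
Satisfying worlds: {1, 3}.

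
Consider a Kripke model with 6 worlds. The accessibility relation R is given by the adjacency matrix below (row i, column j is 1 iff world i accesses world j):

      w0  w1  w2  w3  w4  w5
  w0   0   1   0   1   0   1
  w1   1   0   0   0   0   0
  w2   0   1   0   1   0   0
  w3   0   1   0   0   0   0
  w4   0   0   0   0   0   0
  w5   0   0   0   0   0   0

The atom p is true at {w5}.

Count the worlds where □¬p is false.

1

w0: successors {w1, w3, w5}; ¬p there: w1:T, w3:T, w5:F. ✗
w1: successors {w0}; ¬p there: w0:T. ✓
w2: successors {w1, w3}; ¬p there: w1:T, w3:T. ✓
w3: successors {w1}; ¬p there: w1:T. ✓
w4: no successors, so □¬p holds vacuously. ✓
w5: no successors, so □¬p holds vacuously. ✓
Satisfying worlds: {w1, w2, w3, w4, w5}.
So □¬p fails at the other 1 world.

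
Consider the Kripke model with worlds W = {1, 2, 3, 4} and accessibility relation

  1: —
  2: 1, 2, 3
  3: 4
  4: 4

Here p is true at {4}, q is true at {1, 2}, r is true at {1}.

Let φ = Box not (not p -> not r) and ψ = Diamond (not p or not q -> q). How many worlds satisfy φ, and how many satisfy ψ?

1 and 1

For Box not (not p -> not r):
1: no successors, so Box not (not p -> not r) holds vacuously. ✓
2: successors {1, 2, 3}; not (not p -> not r) there: 1:T, 2:F, 3:F. ✗
3: successors {4}; not (not p -> not r) there: 4:F. ✗
4: successors {4}; not (not p -> not r) there: 4:F. ✗
— 1 world.
For Diamond (not p or not q -> q):
1: no successors, so Diamond (not p or not q -> q) fails. ✗
2: successors {1, 2, 3}; not p or not q -> q there: 1:T, 2:T, 3:F. ✓
3: successors {4}; not p or not q -> q there: 4:F. ✗
4: successors {4}; not p or not q -> q there: 4:F. ✗
— 1 world.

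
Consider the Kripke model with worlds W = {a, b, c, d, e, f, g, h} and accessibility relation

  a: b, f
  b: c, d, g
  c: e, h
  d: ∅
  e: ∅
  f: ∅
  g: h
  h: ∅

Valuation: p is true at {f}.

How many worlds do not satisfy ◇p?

7

a: successors {b, f}; p there: b:F, f:T. ✓
b: successors {c, d, g}; p there: c:F, d:F, g:F. ✗
c: successors {e, h}; p there: e:F, h:F. ✗
d: no successors, so ◇p fails. ✗
e: no successors, so ◇p fails. ✗
f: no successors, so ◇p fails. ✗
g: successors {h}; p there: h:F. ✗
h: no successors, so ◇p fails. ✗
Satisfying worlds: {a}.
So ◇p fails at the other 7 worlds.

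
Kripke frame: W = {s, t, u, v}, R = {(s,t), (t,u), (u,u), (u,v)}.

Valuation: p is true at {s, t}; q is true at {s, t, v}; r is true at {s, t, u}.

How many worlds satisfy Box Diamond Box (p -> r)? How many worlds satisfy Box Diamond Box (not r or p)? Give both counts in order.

3 and 2

For Box Diamond Box (p -> r):
s: successors {t}; Diamond Box (p -> r) there: t:T. ✓
t: successors {u}; Diamond Box (p -> r) there: u:T. ✓
u: successors {u, v}; Diamond Box (p -> r) there: u:T, v:F. ✗
v: no successors, so Box Diamond Box (p -> r) holds vacuously. ✓
— 3 worlds.
For Box Diamond Box (not r or p):
s: successors {t}; Diamond Box (not r or p) there: t:F. ✗
t: successors {u}; Diamond Box (not r or p) there: u:T. ✓
u: successors {u, v}; Diamond Box (not r or p) there: u:T, v:F. ✗
v: no successors, so Box Diamond Box (not r or p) holds vacuously. ✓
— 2 worlds.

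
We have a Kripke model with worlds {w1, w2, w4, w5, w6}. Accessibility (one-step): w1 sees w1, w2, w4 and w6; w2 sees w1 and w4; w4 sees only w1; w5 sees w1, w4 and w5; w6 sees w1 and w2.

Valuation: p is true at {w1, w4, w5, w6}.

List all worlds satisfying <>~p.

w1: successors {w1, w2, w4, w6}; ~p there: w1:F, w2:T, w4:F, w6:F. ✓
w2: successors {w1, w4}; ~p there: w1:F, w4:F. ✗
w4: successors {w1}; ~p there: w1:F. ✗
w5: successors {w1, w4, w5}; ~p there: w1:F, w4:F, w5:F. ✗
w6: successors {w1, w2}; ~p there: w1:F, w2:T. ✓

{w1, w6}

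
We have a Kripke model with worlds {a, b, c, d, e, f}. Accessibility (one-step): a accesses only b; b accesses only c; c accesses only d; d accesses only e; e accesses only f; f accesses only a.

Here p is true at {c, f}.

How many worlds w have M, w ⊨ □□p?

2

a: successors {b}; □p there: b:T. ✓
b: successors {c}; □p there: c:F. ✗
c: successors {d}; □p there: d:F. ✗
d: successors {e}; □p there: e:T. ✓
e: successors {f}; □p there: f:F. ✗
f: successors {a}; □p there: a:F. ✗
Satisfying worlds: {a, d}.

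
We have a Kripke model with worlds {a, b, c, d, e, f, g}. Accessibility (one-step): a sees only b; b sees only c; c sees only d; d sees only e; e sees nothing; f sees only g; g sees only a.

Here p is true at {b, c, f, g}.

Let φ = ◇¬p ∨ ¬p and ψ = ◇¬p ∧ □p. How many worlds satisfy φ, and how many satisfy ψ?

5 and 0

For ◇¬p ∨ ¬p:
a: ◇¬p is F, ¬p is T. ✓
b: ◇¬p is F, ¬p is F. ✗
c: ◇¬p is T, ¬p is F. ✓
d: ◇¬p is T, ¬p is T. ✓
e: ◇¬p is F, ¬p is T. ✓
f: ◇¬p is F, ¬p is F. ✗
g: ◇¬p is T, ¬p is F. ✓
— 5 worlds.
For ◇¬p ∧ □p:
a: ◇¬p is F, □p is T. ✗
b: ◇¬p is F, □p is T. ✗
c: ◇¬p is T, □p is F. ✗
d: ◇¬p is T, □p is F. ✗
e: ◇¬p is F, □p is T. ✗
f: ◇¬p is F, □p is T. ✗
g: ◇¬p is T, □p is F. ✗
— 0 worlds.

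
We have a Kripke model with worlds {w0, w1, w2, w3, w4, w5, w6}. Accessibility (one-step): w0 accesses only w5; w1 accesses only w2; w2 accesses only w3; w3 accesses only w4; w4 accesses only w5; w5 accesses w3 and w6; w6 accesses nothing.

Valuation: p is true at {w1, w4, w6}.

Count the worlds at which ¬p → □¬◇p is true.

4

w0: ¬p is T, □¬◇p is F. ✗
w1: ¬p is F, □¬◇p is T. ✓
w2: ¬p is T, □¬◇p is F. ✗
w3: ¬p is T, □¬◇p is T. ✓
w4: ¬p is F, □¬◇p is F. ✓
w5: ¬p is T, □¬◇p is F. ✗
w6: ¬p is F, □¬◇p is T. ✓
Satisfying worlds: {w1, w3, w4, w6}.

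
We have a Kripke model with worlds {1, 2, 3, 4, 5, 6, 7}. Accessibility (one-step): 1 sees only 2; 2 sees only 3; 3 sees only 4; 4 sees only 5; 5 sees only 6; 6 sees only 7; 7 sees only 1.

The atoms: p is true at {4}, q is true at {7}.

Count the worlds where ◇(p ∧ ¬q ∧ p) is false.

6

1: successors {2}; p ∧ ¬q ∧ p there: 2:F. ✗
2: successors {3}; p ∧ ¬q ∧ p there: 3:F. ✗
3: successors {4}; p ∧ ¬q ∧ p there: 4:T. ✓
4: successors {5}; p ∧ ¬q ∧ p there: 5:F. ✗
5: successors {6}; p ∧ ¬q ∧ p there: 6:F. ✗
6: successors {7}; p ∧ ¬q ∧ p there: 7:F. ✗
7: successors {1}; p ∧ ¬q ∧ p there: 1:F. ✗
Satisfying worlds: {3}.
So ◇(p ∧ ¬q ∧ p) fails at the other 6 worlds.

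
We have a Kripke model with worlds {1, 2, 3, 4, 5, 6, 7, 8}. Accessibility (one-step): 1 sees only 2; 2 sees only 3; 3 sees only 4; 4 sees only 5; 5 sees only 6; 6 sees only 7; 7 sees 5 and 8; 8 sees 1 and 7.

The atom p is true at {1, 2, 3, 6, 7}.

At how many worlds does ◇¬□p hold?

4

1: successors {2}; ¬□p there: 2:F. ✗
2: successors {3}; ¬□p there: 3:T. ✓
3: successors {4}; ¬□p there: 4:T. ✓
4: successors {5}; ¬□p there: 5:F. ✗
5: successors {6}; ¬□p there: 6:F. ✗
6: successors {7}; ¬□p there: 7:T. ✓
7: successors {5, 8}; ¬□p there: 5:F, 8:F. ✗
8: successors {1, 7}; ¬□p there: 1:F, 7:T. ✓
Satisfying worlds: {2, 3, 6, 8}.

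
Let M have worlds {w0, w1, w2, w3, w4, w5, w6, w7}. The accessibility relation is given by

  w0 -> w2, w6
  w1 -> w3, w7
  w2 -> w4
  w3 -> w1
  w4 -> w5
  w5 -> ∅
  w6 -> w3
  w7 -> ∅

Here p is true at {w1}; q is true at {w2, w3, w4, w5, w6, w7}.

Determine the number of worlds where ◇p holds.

w0: successors {w2, w6}; p there: w2:F, w6:F. ✗
w1: successors {w3, w7}; p there: w3:F, w7:F. ✗
w2: successors {w4}; p there: w4:F. ✗
w3: successors {w1}; p there: w1:T. ✓
w4: successors {w5}; p there: w5:F. ✗
w5: no successors, so ◇p fails. ✗
w6: successors {w3}; p there: w3:F. ✗
w7: no successors, so ◇p fails. ✗
Satisfying worlds: {w3}.

1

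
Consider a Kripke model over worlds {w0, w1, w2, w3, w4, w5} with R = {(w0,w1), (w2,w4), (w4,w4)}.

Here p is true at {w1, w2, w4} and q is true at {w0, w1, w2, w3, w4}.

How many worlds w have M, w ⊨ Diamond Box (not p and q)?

w0: successors {w1}; Box (not p and q) there: w1:T. ✓
w1: no successors, so Diamond Box (not p and q) fails. ✗
w2: successors {w4}; Box (not p and q) there: w4:F. ✗
w3: no successors, so Diamond Box (not p and q) fails. ✗
w4: successors {w4}; Box (not p and q) there: w4:F. ✗
w5: no successors, so Diamond Box (not p and q) fails. ✗
Satisfying worlds: {w0}.

1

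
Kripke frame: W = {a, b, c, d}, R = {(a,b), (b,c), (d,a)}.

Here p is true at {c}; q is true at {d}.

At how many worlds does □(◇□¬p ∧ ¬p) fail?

a: successors {b}; ◇□¬p ∧ ¬p there: b:T. ✓
b: successors {c}; ◇□¬p ∧ ¬p there: c:F. ✗
c: no successors, so □(◇□¬p ∧ ¬p) holds vacuously. ✓
d: successors {a}; ◇□¬p ∧ ¬p there: a:F. ✗
Satisfying worlds: {a, c}.
So □(◇□¬p ∧ ¬p) fails at the other 2 worlds.

2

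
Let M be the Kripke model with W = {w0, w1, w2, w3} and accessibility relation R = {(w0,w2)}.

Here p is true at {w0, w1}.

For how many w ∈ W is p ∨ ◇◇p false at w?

2

w0: p is T, ◇◇p is F. ✓
w1: p is T, ◇◇p is F. ✓
w2: p is F, ◇◇p is F. ✗
w3: p is F, ◇◇p is F. ✗
Satisfying worlds: {w0, w1}.
So p ∨ ◇◇p fails at the other 2 worlds.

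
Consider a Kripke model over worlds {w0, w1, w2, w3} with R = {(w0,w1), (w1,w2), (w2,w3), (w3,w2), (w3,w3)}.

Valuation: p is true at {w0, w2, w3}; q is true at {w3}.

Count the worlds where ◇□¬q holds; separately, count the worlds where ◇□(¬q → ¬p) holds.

For ◇□¬q:
w0: successors {w1}; □¬q there: w1:T. ✓
w1: successors {w2}; □¬q there: w2:F. ✗
w2: successors {w3}; □¬q there: w3:F. ✗
w3: successors {w2, w3}; □¬q there: w2:F, w3:F. ✗
— 1 world.
For ◇□(¬q → ¬p):
w0: successors {w1}; □(¬q → ¬p) there: w1:F. ✗
w1: successors {w2}; □(¬q → ¬p) there: w2:T. ✓
w2: successors {w3}; □(¬q → ¬p) there: w3:F. ✗
w3: successors {w2, w3}; □(¬q → ¬p) there: w2:T, w3:F. ✓
— 2 worlds.

1 and 2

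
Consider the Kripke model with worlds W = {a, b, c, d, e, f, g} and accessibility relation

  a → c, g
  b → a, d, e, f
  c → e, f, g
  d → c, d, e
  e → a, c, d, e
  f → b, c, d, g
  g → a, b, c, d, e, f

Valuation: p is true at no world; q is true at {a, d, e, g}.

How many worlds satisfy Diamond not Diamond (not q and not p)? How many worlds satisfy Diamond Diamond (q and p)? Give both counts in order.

0 and 0

For Diamond not Diamond (not q and not p):
a: successors {c, g}; not Diamond (not q and not p) there: c:F, g:F. ✗
b: successors {a, d, e, f}; not Diamond (not q and not p) there: a:F, d:F, e:F, f:F. ✗
c: successors {e, f, g}; not Diamond (not q and not p) there: e:F, f:F, g:F. ✗
d: successors {c, d, e}; not Diamond (not q and not p) there: c:F, d:F, e:F. ✗
e: successors {a, c, d, e}; not Diamond (not q and not p) there: a:F, c:F, d:F, e:F. ✗
f: successors {b, c, d, g}; not Diamond (not q and not p) there: b:F, c:F, d:F, g:F. ✗
g: successors {a, b, c, d, e, f}; not Diamond (not q and not p) there: a:F, b:F, c:F, d:F, e:F, f:F. ✗
— 0 worlds.
For Diamond Diamond (q and p):
a: successors {c, g}; Diamond (q and p) there: c:F, g:F. ✗
b: successors {a, d, e, f}; Diamond (q and p) there: a:F, d:F, e:F, f:F. ✗
c: successors {e, f, g}; Diamond (q and p) there: e:F, f:F, g:F. ✗
d: successors {c, d, e}; Diamond (q and p) there: c:F, d:F, e:F. ✗
e: successors {a, c, d, e}; Diamond (q and p) there: a:F, c:F, d:F, e:F. ✗
f: successors {b, c, d, g}; Diamond (q and p) there: b:F, c:F, d:F, g:F. ✗
g: successors {a, b, c, d, e, f}; Diamond (q and p) there: a:F, b:F, c:F, d:F, e:F, f:F. ✗
— 0 worlds.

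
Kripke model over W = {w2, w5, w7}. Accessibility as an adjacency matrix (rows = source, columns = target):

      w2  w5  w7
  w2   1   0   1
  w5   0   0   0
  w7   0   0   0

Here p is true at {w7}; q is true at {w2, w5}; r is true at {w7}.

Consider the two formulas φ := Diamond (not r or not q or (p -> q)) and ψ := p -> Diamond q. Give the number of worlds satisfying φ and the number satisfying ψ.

For Diamond (not r or not q or (p -> q)):
w2: successors {w2, w7}; not r or not q or (p -> q) there: w2:T, w7:T. ✓
w5: no successors, so Diamond (not r or not q or (p -> q)) fails. ✗
w7: no successors, so Diamond (not r or not q or (p -> q)) fails. ✗
— 1 world.
For p -> Diamond q:
w2: p is F, Diamond q is T. ✓
w5: p is F, Diamond q is F. ✓
w7: p is T, Diamond q is F. ✗
— 2 worlds.

1 and 2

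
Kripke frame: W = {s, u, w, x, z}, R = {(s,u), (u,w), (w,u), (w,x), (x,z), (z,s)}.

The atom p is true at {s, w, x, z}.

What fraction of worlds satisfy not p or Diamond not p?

3/5

s: not p is F, Diamond not p is T. ✓
u: not p is T, Diamond not p is F. ✓
w: not p is F, Diamond not p is T. ✓
x: not p is F, Diamond not p is F. ✗
z: not p is F, Diamond not p is F. ✗
That's 3 of 5 worlds, so 3/5.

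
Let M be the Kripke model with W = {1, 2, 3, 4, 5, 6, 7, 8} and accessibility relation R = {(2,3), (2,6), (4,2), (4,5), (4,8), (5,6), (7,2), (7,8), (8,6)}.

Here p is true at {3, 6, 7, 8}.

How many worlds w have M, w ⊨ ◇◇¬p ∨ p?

4

1: ◇◇¬p is F, p is F. ✗
2: ◇◇¬p is F, p is F. ✗
3: ◇◇¬p is F, p is T. ✓
4: ◇◇¬p is F, p is F. ✗
5: ◇◇¬p is F, p is F. ✗
6: ◇◇¬p is F, p is T. ✓
7: ◇◇¬p is F, p is T. ✓
8: ◇◇¬p is F, p is T. ✓
Satisfying worlds: {3, 6, 7, 8}.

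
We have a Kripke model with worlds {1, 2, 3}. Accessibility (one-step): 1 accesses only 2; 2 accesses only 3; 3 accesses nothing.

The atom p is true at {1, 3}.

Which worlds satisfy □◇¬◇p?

{1, 3}

1: successors {2}; ◇¬◇p there: 2:T. ✓
2: successors {3}; ◇¬◇p there: 3:F. ✗
3: no successors, so □◇¬◇p holds vacuously. ✓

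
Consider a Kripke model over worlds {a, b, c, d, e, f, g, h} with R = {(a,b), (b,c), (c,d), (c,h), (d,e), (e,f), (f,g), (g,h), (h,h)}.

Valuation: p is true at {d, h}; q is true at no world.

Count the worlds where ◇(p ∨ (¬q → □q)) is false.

a: successors {b}; p ∨ (¬q → □q) there: b:F. ✗
b: successors {c}; p ∨ (¬q → □q) there: c:F. ✗
c: successors {d, h}; p ∨ (¬q → □q) there: d:T, h:T. ✓
d: successors {e}; p ∨ (¬q → □q) there: e:F. ✗
e: successors {f}; p ∨ (¬q → □q) there: f:F. ✗
f: successors {g}; p ∨ (¬q → □q) there: g:F. ✗
g: successors {h}; p ∨ (¬q → □q) there: h:T. ✓
h: successors {h}; p ∨ (¬q → □q) there: h:T. ✓
Satisfying worlds: {c, g, h}.
So ◇(p ∨ (¬q → □q)) fails at the other 5 worlds.

5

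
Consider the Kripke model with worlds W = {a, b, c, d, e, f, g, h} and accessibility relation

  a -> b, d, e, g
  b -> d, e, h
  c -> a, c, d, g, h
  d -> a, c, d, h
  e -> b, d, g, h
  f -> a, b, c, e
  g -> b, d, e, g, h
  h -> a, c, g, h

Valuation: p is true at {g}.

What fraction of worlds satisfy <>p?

5/8

a: successors {b, d, e, g}; p there: b:F, d:F, e:F, g:T. ✓
b: successors {d, e, h}; p there: d:F, e:F, h:F. ✗
c: successors {a, c, d, g, h}; p there: a:F, c:F, d:F, g:T, h:F. ✓
d: successors {a, c, d, h}; p there: a:F, c:F, d:F, h:F. ✗
e: successors {b, d, g, h}; p there: b:F, d:F, g:T, h:F. ✓
f: successors {a, b, c, e}; p there: a:F, b:F, c:F, e:F. ✗
g: successors {b, d, e, g, h}; p there: b:F, d:F, e:F, g:T, h:F. ✓
h: successors {a, c, g, h}; p there: a:F, c:F, g:T, h:F. ✓
That's 5 of 8 worlds, so 5/8.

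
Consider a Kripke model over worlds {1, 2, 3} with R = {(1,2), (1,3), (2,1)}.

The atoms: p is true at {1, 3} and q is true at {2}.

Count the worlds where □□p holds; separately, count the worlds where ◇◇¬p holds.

2 and 1

For □□p:
1: successors {2, 3}; □p there: 2:T, 3:T. ✓
2: successors {1}; □p there: 1:F. ✗
3: no successors, so □□p holds vacuously. ✓
— 2 worlds.
For ◇◇¬p:
1: successors {2, 3}; ◇¬p there: 2:F, 3:F. ✗
2: successors {1}; ◇¬p there: 1:T. ✓
3: no successors, so ◇◇¬p fails. ✗
— 1 world.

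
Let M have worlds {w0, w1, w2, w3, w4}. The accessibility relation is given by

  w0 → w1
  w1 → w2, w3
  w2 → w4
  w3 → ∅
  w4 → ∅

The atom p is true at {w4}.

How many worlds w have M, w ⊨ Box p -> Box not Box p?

w0: Box p is F, Box not Box p is T. ✓
w1: Box p is F, Box not Box p is F. ✓
w2: Box p is T, Box not Box p is F. ✗
w3: Box p is T, Box not Box p is T. ✓
w4: Box p is T, Box not Box p is T. ✓
Satisfying worlds: {w0, w1, w3, w4}.

4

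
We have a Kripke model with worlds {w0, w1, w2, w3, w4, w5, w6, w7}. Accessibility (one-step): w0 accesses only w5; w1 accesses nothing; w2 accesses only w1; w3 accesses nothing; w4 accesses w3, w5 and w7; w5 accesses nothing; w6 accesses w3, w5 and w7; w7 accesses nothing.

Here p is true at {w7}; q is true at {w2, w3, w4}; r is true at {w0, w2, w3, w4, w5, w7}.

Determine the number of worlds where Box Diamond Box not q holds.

w0: successors {w5}; Diamond Box not q there: w5:F. ✗
w1: no successors, so Box Diamond Box not q holds vacuously. ✓
w2: successors {w1}; Diamond Box not q there: w1:F. ✗
w3: no successors, so Box Diamond Box not q holds vacuously. ✓
w4: successors {w3, w5, w7}; Diamond Box not q there: w3:F, w5:F, w7:F. ✗
w5: no successors, so Box Diamond Box not q holds vacuously. ✓
w6: successors {w3, w5, w7}; Diamond Box not q there: w3:F, w5:F, w7:F. ✗
w7: no successors, so Box Diamond Box not q holds vacuously. ✓
Satisfying worlds: {w1, w3, w5, w7}.

4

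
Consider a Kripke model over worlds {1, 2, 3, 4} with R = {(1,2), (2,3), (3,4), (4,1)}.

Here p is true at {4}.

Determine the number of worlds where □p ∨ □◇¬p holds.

3

1: □p is F, □◇¬p is T. ✓
2: □p is F, □◇¬p is F. ✗
3: □p is T, □◇¬p is T. ✓
4: □p is F, □◇¬p is T. ✓
Satisfying worlds: {1, 3, 4}.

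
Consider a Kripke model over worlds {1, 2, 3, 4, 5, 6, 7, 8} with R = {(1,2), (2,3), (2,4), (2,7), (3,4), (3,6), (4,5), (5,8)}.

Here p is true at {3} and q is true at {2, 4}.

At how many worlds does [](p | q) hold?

1: successors {2}; p | q there: 2:T. ✓
2: successors {3, 4, 7}; p | q there: 3:T, 4:T, 7:F. ✗
3: successors {4, 6}; p | q there: 4:T, 6:F. ✗
4: successors {5}; p | q there: 5:F. ✗
5: successors {8}; p | q there: 8:F. ✗
6: no successors, so [](p | q) holds vacuously. ✓
7: no successors, so [](p | q) holds vacuously. ✓
8: no successors, so [](p | q) holds vacuously. ✓
Satisfying worlds: {1, 6, 7, 8}.

4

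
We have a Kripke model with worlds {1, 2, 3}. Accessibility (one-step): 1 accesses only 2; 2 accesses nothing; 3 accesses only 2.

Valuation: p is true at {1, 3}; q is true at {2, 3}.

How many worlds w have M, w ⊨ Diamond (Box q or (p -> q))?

2

1: successors {2}; Box q or (p -> q) there: 2:T. ✓
2: no successors, so Diamond (Box q or (p -> q)) fails. ✗
3: successors {2}; Box q or (p -> q) there: 2:T. ✓
Satisfying worlds: {1, 3}.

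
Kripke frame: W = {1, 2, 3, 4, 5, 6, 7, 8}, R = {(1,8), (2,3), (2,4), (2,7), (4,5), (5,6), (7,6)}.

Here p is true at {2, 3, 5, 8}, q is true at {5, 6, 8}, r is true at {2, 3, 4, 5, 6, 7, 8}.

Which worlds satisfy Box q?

{1, 3, 4, 5, 6, 7, 8}

1: successors {8}; q there: 8:T. ✓
2: successors {3, 4, 7}; q there: 3:F, 4:F, 7:F. ✗
3: no successors, so Box q holds vacuously. ✓
4: successors {5}; q there: 5:T. ✓
5: successors {6}; q there: 6:T. ✓
6: no successors, so Box q holds vacuously. ✓
7: successors {6}; q there: 6:T. ✓
8: no successors, so Box q holds vacuously. ✓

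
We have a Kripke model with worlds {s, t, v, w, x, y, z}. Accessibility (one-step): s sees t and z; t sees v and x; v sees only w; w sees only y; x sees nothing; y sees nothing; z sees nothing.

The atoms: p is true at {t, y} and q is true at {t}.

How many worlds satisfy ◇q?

s: successors {t, z}; q there: t:T, z:F. ✓
t: successors {v, x}; q there: v:F, x:F. ✗
v: successors {w}; q there: w:F. ✗
w: successors {y}; q there: y:F. ✗
x: no successors, so ◇q fails. ✗
y: no successors, so ◇q fails. ✗
z: no successors, so ◇q fails. ✗
Satisfying worlds: {s}.

1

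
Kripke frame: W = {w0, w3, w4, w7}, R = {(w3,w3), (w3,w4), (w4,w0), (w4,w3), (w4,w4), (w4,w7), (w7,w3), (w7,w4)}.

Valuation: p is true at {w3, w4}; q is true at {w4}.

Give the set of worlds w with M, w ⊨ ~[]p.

{w4}

w0: []p is T. ✗
w3: []p is T. ✗
w4: []p is F. ✓
w7: []p is T. ✗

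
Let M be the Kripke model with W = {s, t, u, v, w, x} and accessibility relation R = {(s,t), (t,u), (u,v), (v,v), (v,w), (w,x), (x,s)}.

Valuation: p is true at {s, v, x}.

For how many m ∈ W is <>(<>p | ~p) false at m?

s: successors {t}; <>p | ~p there: t:T. ✓
t: successors {u}; <>p | ~p there: u:T. ✓
u: successors {v}; <>p | ~p there: v:T. ✓
v: successors {v, w}; <>p | ~p there: v:T, w:T. ✓
w: successors {x}; <>p | ~p there: x:T. ✓
x: successors {s}; <>p | ~p there: s:F. ✗
Satisfying worlds: {s, t, u, v, w}.
So <>(<>p | ~p) fails at the other 1 world.

1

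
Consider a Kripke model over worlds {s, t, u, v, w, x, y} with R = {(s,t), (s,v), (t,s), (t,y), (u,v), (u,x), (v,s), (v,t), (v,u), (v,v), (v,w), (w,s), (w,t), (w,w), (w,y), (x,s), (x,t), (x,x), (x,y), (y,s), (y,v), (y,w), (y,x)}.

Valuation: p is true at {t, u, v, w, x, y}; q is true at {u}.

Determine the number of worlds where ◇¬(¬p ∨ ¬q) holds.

1

s: successors {t, v}; ¬(¬p ∨ ¬q) there: t:F, v:F. ✗
t: successors {s, y}; ¬(¬p ∨ ¬q) there: s:F, y:F. ✗
u: successors {v, x}; ¬(¬p ∨ ¬q) there: v:F, x:F. ✗
v: successors {s, t, u, v, w}; ¬(¬p ∨ ¬q) there: s:F, t:F, u:T, v:F, w:F. ✓
w: successors {s, t, w, y}; ¬(¬p ∨ ¬q) there: s:F, t:F, w:F, y:F. ✗
x: successors {s, t, x, y}; ¬(¬p ∨ ¬q) there: s:F, t:F, x:F, y:F. ✗
y: successors {s, v, w, x}; ¬(¬p ∨ ¬q) there: s:F, v:F, w:F, x:F. ✗
Satisfying worlds: {v}.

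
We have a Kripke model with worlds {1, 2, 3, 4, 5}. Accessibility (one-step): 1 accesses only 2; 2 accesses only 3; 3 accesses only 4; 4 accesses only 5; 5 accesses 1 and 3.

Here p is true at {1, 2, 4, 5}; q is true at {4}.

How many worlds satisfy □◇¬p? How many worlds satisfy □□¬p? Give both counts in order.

For □◇¬p:
1: successors {2}; ◇¬p there: 2:T. ✓
2: successors {3}; ◇¬p there: 3:F. ✗
3: successors {4}; ◇¬p there: 4:F. ✗
4: successors {5}; ◇¬p there: 5:T. ✓
5: successors {1, 3}; ◇¬p there: 1:F, 3:F. ✗
— 2 worlds.
For □□¬p:
1: successors {2}; □¬p there: 2:T. ✓
2: successors {3}; □¬p there: 3:F. ✗
3: successors {4}; □¬p there: 4:F. ✗
4: successors {5}; □¬p there: 5:F. ✗
5: successors {1, 3}; □¬p there: 1:F, 3:F. ✗
— 1 world.

2 and 1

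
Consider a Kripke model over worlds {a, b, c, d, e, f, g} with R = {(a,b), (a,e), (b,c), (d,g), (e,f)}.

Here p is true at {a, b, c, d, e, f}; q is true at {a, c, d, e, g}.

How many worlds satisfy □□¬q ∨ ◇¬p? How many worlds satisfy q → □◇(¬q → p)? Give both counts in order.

For □□¬q ∨ ◇¬p:
a: □□¬q is F, ◇¬p is F. ✗
b: □□¬q is T, ◇¬p is F. ✓
c: □□¬q is T, ◇¬p is F. ✓
d: □□¬q is T, ◇¬p is T. ✓
e: □□¬q is T, ◇¬p is F. ✓
f: □□¬q is T, ◇¬p is F. ✓
g: □□¬q is T, ◇¬p is F. ✓
— 6 worlds.
For q → □◇(¬q → p):
a: q is T, □◇(¬q → p) is T. ✓
b: q is F, □◇(¬q → p) is F. ✓
c: q is T, □◇(¬q → p) is T. ✓
d: q is T, □◇(¬q → p) is F. ✗
e: q is T, □◇(¬q → p) is F. ✗
f: q is F, □◇(¬q → p) is T. ✓
g: q is T, □◇(¬q → p) is T. ✓
— 5 worlds.

6 and 5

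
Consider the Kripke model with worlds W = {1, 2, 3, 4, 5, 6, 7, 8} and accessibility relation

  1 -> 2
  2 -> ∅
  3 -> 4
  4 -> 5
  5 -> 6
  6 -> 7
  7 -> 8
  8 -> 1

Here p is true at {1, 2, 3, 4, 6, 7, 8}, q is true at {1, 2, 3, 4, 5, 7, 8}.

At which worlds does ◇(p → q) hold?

{1, 3, 4, 6, 7, 8}

1: successors {2}; p → q there: 2:T. ✓
2: no successors, so ◇(p → q) fails. ✗
3: successors {4}; p → q there: 4:T. ✓
4: successors {5}; p → q there: 5:T. ✓
5: successors {6}; p → q there: 6:F. ✗
6: successors {7}; p → q there: 7:T. ✓
7: successors {8}; p → q there: 8:T. ✓
8: successors {1}; p → q there: 1:T. ✓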